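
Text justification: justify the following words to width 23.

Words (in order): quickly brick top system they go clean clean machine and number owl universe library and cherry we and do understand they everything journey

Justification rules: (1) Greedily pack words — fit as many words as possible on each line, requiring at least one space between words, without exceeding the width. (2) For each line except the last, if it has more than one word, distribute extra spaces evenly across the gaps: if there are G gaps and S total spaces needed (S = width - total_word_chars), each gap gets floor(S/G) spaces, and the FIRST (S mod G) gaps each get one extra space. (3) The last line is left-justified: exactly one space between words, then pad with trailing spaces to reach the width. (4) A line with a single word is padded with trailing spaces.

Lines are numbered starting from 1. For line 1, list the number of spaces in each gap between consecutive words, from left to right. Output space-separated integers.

Line 1: ['quickly', 'brick', 'top'] (min_width=17, slack=6)
Line 2: ['system', 'they', 'go', 'clean'] (min_width=20, slack=3)
Line 3: ['clean', 'machine', 'and'] (min_width=17, slack=6)
Line 4: ['number', 'owl', 'universe'] (min_width=19, slack=4)
Line 5: ['library', 'and', 'cherry', 'we'] (min_width=21, slack=2)
Line 6: ['and', 'do', 'understand', 'they'] (min_width=22, slack=1)
Line 7: ['everything', 'journey'] (min_width=18, slack=5)

Answer: 4 4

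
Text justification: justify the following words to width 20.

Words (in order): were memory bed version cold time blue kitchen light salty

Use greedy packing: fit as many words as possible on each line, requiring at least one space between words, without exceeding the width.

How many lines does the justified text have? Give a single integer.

Line 1: ['were', 'memory', 'bed'] (min_width=15, slack=5)
Line 2: ['version', 'cold', 'time'] (min_width=17, slack=3)
Line 3: ['blue', 'kitchen', 'light'] (min_width=18, slack=2)
Line 4: ['salty'] (min_width=5, slack=15)
Total lines: 4

Answer: 4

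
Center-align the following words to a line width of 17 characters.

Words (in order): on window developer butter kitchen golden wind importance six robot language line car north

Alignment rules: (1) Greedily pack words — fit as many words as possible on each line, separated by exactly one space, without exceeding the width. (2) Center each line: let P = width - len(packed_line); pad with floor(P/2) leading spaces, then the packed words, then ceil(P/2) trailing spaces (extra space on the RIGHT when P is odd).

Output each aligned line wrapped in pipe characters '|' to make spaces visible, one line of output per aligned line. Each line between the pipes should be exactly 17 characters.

Answer: |    on window    |
|developer butter |
| kitchen golden  |
| wind importance |
|    six robot    |
|language line car|
|      north      |

Derivation:
Line 1: ['on', 'window'] (min_width=9, slack=8)
Line 2: ['developer', 'butter'] (min_width=16, slack=1)
Line 3: ['kitchen', 'golden'] (min_width=14, slack=3)
Line 4: ['wind', 'importance'] (min_width=15, slack=2)
Line 5: ['six', 'robot'] (min_width=9, slack=8)
Line 6: ['language', 'line', 'car'] (min_width=17, slack=0)
Line 7: ['north'] (min_width=5, slack=12)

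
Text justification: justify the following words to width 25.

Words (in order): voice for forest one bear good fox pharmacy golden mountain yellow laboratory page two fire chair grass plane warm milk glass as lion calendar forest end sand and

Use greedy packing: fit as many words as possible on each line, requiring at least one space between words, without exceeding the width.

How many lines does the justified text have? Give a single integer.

Answer: 8

Derivation:
Line 1: ['voice', 'for', 'forest', 'one', 'bear'] (min_width=25, slack=0)
Line 2: ['good', 'fox', 'pharmacy', 'golden'] (min_width=24, slack=1)
Line 3: ['mountain', 'yellow'] (min_width=15, slack=10)
Line 4: ['laboratory', 'page', 'two', 'fire'] (min_width=24, slack=1)
Line 5: ['chair', 'grass', 'plane', 'warm'] (min_width=22, slack=3)
Line 6: ['milk', 'glass', 'as', 'lion'] (min_width=18, slack=7)
Line 7: ['calendar', 'forest', 'end', 'sand'] (min_width=24, slack=1)
Line 8: ['and'] (min_width=3, slack=22)
Total lines: 8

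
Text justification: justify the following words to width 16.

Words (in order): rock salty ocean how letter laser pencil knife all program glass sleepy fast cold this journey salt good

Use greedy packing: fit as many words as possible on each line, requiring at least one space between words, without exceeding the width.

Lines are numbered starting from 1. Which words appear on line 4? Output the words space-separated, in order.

Line 1: ['rock', 'salty', 'ocean'] (min_width=16, slack=0)
Line 2: ['how', 'letter', 'laser'] (min_width=16, slack=0)
Line 3: ['pencil', 'knife', 'all'] (min_width=16, slack=0)
Line 4: ['program', 'glass'] (min_width=13, slack=3)
Line 5: ['sleepy', 'fast', 'cold'] (min_width=16, slack=0)
Line 6: ['this', 'journey'] (min_width=12, slack=4)
Line 7: ['salt', 'good'] (min_width=9, slack=7)

Answer: program glass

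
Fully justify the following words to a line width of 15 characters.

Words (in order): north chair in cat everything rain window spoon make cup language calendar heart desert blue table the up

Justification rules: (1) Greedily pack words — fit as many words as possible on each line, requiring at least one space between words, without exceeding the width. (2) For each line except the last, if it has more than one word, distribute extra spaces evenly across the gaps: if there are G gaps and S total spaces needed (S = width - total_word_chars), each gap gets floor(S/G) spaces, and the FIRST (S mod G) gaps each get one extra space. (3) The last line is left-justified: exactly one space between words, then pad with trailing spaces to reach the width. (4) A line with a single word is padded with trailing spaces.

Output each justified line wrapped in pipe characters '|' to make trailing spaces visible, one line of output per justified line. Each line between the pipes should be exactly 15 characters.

Answer: |north  chair in|
|cat  everything|
|rain     window|
|spoon  make cup|
|language       |
|calendar  heart|
|desert     blue|
|table the up   |

Derivation:
Line 1: ['north', 'chair', 'in'] (min_width=14, slack=1)
Line 2: ['cat', 'everything'] (min_width=14, slack=1)
Line 3: ['rain', 'window'] (min_width=11, slack=4)
Line 4: ['spoon', 'make', 'cup'] (min_width=14, slack=1)
Line 5: ['language'] (min_width=8, slack=7)
Line 6: ['calendar', 'heart'] (min_width=14, slack=1)
Line 7: ['desert', 'blue'] (min_width=11, slack=4)
Line 8: ['table', 'the', 'up'] (min_width=12, slack=3)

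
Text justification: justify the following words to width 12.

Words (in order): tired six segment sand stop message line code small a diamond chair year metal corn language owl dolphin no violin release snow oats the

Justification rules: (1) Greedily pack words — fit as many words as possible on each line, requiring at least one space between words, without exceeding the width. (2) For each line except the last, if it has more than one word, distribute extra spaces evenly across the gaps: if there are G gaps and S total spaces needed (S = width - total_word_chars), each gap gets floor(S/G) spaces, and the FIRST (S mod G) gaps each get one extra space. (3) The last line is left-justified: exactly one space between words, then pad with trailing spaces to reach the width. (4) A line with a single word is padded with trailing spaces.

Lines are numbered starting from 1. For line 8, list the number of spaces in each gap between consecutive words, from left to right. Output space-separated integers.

Line 1: ['tired', 'six'] (min_width=9, slack=3)
Line 2: ['segment', 'sand'] (min_width=12, slack=0)
Line 3: ['stop', 'message'] (min_width=12, slack=0)
Line 4: ['line', 'code'] (min_width=9, slack=3)
Line 5: ['small', 'a'] (min_width=7, slack=5)
Line 6: ['diamond'] (min_width=7, slack=5)
Line 7: ['chair', 'year'] (min_width=10, slack=2)
Line 8: ['metal', 'corn'] (min_width=10, slack=2)
Line 9: ['language', 'owl'] (min_width=12, slack=0)
Line 10: ['dolphin', 'no'] (min_width=10, slack=2)
Line 11: ['violin'] (min_width=6, slack=6)
Line 12: ['release', 'snow'] (min_width=12, slack=0)
Line 13: ['oats', 'the'] (min_width=8, slack=4)

Answer: 3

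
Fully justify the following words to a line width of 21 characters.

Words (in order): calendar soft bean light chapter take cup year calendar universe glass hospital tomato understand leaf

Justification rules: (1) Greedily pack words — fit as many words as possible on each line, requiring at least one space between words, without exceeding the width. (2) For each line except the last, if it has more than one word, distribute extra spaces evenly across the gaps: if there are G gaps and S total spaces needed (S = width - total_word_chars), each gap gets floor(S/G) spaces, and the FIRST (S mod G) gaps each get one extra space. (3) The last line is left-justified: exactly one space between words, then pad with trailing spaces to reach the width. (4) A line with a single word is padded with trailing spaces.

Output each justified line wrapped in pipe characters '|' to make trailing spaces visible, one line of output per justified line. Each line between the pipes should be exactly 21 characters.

Line 1: ['calendar', 'soft', 'bean'] (min_width=18, slack=3)
Line 2: ['light', 'chapter', 'take'] (min_width=18, slack=3)
Line 3: ['cup', 'year', 'calendar'] (min_width=17, slack=4)
Line 4: ['universe', 'glass'] (min_width=14, slack=7)
Line 5: ['hospital', 'tomato'] (min_width=15, slack=6)
Line 6: ['understand', 'leaf'] (min_width=15, slack=6)

Answer: |calendar   soft  bean|
|light   chapter  take|
|cup   year   calendar|
|universe        glass|
|hospital       tomato|
|understand leaf      |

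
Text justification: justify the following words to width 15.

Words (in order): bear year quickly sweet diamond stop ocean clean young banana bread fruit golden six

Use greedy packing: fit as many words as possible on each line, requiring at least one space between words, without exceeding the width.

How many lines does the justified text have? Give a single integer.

Line 1: ['bear', 'year'] (min_width=9, slack=6)
Line 2: ['quickly', 'sweet'] (min_width=13, slack=2)
Line 3: ['diamond', 'stop'] (min_width=12, slack=3)
Line 4: ['ocean', 'clean'] (min_width=11, slack=4)
Line 5: ['young', 'banana'] (min_width=12, slack=3)
Line 6: ['bread', 'fruit'] (min_width=11, slack=4)
Line 7: ['golden', 'six'] (min_width=10, slack=5)
Total lines: 7

Answer: 7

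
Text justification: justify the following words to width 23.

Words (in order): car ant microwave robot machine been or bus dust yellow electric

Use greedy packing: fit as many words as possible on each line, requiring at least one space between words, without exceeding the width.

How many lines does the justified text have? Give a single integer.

Line 1: ['car', 'ant', 'microwave', 'robot'] (min_width=23, slack=0)
Line 2: ['machine', 'been', 'or', 'bus'] (min_width=19, slack=4)
Line 3: ['dust', 'yellow', 'electric'] (min_width=20, slack=3)
Total lines: 3

Answer: 3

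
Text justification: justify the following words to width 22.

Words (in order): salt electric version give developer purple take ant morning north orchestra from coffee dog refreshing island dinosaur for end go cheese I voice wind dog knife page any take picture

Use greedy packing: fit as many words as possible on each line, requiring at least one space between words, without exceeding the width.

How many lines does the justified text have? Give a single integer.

Answer: 9

Derivation:
Line 1: ['salt', 'electric', 'version'] (min_width=21, slack=1)
Line 2: ['give', 'developer', 'purple'] (min_width=21, slack=1)
Line 3: ['take', 'ant', 'morning', 'north'] (min_width=22, slack=0)
Line 4: ['orchestra', 'from', 'coffee'] (min_width=21, slack=1)
Line 5: ['dog', 'refreshing', 'island'] (min_width=21, slack=1)
Line 6: ['dinosaur', 'for', 'end', 'go'] (min_width=19, slack=3)
Line 7: ['cheese', 'I', 'voice', 'wind'] (min_width=19, slack=3)
Line 8: ['dog', 'knife', 'page', 'any'] (min_width=18, slack=4)
Line 9: ['take', 'picture'] (min_width=12, slack=10)
Total lines: 9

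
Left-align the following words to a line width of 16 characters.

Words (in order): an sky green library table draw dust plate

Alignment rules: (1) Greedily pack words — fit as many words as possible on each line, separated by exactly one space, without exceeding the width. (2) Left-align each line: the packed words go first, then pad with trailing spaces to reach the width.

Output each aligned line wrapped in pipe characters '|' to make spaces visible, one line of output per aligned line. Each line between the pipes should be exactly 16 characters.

Line 1: ['an', 'sky', 'green'] (min_width=12, slack=4)
Line 2: ['library', 'table'] (min_width=13, slack=3)
Line 3: ['draw', 'dust', 'plate'] (min_width=15, slack=1)

Answer: |an sky green    |
|library table   |
|draw dust plate |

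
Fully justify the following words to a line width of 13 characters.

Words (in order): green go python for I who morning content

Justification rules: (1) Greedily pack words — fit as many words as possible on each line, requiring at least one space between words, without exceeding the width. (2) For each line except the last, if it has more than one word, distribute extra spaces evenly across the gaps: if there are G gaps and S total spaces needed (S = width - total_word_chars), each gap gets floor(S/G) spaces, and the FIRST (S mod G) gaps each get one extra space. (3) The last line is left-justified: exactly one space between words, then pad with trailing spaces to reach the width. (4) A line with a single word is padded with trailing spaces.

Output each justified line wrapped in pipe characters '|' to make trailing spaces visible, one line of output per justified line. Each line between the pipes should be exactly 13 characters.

Answer: |green      go|
|python  for I|
|who   morning|
|content      |

Derivation:
Line 1: ['green', 'go'] (min_width=8, slack=5)
Line 2: ['python', 'for', 'I'] (min_width=12, slack=1)
Line 3: ['who', 'morning'] (min_width=11, slack=2)
Line 4: ['content'] (min_width=7, slack=6)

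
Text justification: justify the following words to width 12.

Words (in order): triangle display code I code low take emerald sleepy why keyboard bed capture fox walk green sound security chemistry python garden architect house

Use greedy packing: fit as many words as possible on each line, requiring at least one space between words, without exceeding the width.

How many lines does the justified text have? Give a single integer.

Line 1: ['triangle'] (min_width=8, slack=4)
Line 2: ['display', 'code'] (min_width=12, slack=0)
Line 3: ['I', 'code', 'low'] (min_width=10, slack=2)
Line 4: ['take', 'emerald'] (min_width=12, slack=0)
Line 5: ['sleepy', 'why'] (min_width=10, slack=2)
Line 6: ['keyboard', 'bed'] (min_width=12, slack=0)
Line 7: ['capture', 'fox'] (min_width=11, slack=1)
Line 8: ['walk', 'green'] (min_width=10, slack=2)
Line 9: ['sound'] (min_width=5, slack=7)
Line 10: ['security'] (min_width=8, slack=4)
Line 11: ['chemistry'] (min_width=9, slack=3)
Line 12: ['python'] (min_width=6, slack=6)
Line 13: ['garden'] (min_width=6, slack=6)
Line 14: ['architect'] (min_width=9, slack=3)
Line 15: ['house'] (min_width=5, slack=7)
Total lines: 15

Answer: 15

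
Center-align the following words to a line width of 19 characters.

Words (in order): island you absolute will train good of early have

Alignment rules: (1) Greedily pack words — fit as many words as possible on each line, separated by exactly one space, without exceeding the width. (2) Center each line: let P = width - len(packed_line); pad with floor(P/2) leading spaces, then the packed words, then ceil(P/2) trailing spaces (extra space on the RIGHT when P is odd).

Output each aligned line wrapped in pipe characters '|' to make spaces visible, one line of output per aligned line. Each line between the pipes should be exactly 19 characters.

Answer: |island you absolute|
|will train good of |
|    early have     |

Derivation:
Line 1: ['island', 'you', 'absolute'] (min_width=19, slack=0)
Line 2: ['will', 'train', 'good', 'of'] (min_width=18, slack=1)
Line 3: ['early', 'have'] (min_width=10, slack=9)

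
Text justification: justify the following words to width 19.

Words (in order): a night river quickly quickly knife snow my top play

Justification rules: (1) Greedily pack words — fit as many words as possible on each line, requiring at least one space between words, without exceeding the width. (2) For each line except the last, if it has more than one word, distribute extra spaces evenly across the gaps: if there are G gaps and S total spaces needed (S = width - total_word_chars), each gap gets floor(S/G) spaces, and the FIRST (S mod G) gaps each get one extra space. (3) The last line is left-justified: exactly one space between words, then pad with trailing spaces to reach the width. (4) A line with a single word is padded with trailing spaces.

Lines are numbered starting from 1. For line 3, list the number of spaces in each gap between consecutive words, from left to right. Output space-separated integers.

Answer: 2 2 1

Derivation:
Line 1: ['a', 'night', 'river'] (min_width=13, slack=6)
Line 2: ['quickly', 'quickly'] (min_width=15, slack=4)
Line 3: ['knife', 'snow', 'my', 'top'] (min_width=17, slack=2)
Line 4: ['play'] (min_width=4, slack=15)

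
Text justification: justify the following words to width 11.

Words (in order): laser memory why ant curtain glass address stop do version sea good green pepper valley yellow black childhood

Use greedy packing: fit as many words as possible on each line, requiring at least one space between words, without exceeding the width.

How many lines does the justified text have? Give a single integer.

Line 1: ['laser'] (min_width=5, slack=6)
Line 2: ['memory', 'why'] (min_width=10, slack=1)
Line 3: ['ant', 'curtain'] (min_width=11, slack=0)
Line 4: ['glass'] (min_width=5, slack=6)
Line 5: ['address'] (min_width=7, slack=4)
Line 6: ['stop', 'do'] (min_width=7, slack=4)
Line 7: ['version', 'sea'] (min_width=11, slack=0)
Line 8: ['good', 'green'] (min_width=10, slack=1)
Line 9: ['pepper'] (min_width=6, slack=5)
Line 10: ['valley'] (min_width=6, slack=5)
Line 11: ['yellow'] (min_width=6, slack=5)
Line 12: ['black'] (min_width=5, slack=6)
Line 13: ['childhood'] (min_width=9, slack=2)
Total lines: 13

Answer: 13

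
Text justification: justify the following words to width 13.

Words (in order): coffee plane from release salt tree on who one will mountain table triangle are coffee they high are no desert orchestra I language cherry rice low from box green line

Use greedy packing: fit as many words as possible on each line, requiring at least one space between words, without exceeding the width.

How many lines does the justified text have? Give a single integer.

Line 1: ['coffee', 'plane'] (min_width=12, slack=1)
Line 2: ['from', 'release'] (min_width=12, slack=1)
Line 3: ['salt', 'tree', 'on'] (min_width=12, slack=1)
Line 4: ['who', 'one', 'will'] (min_width=12, slack=1)
Line 5: ['mountain'] (min_width=8, slack=5)
Line 6: ['table'] (min_width=5, slack=8)
Line 7: ['triangle', 'are'] (min_width=12, slack=1)
Line 8: ['coffee', 'they'] (min_width=11, slack=2)
Line 9: ['high', 'are', 'no'] (min_width=11, slack=2)
Line 10: ['desert'] (min_width=6, slack=7)
Line 11: ['orchestra', 'I'] (min_width=11, slack=2)
Line 12: ['language'] (min_width=8, slack=5)
Line 13: ['cherry', 'rice'] (min_width=11, slack=2)
Line 14: ['low', 'from', 'box'] (min_width=12, slack=1)
Line 15: ['green', 'line'] (min_width=10, slack=3)
Total lines: 15

Answer: 15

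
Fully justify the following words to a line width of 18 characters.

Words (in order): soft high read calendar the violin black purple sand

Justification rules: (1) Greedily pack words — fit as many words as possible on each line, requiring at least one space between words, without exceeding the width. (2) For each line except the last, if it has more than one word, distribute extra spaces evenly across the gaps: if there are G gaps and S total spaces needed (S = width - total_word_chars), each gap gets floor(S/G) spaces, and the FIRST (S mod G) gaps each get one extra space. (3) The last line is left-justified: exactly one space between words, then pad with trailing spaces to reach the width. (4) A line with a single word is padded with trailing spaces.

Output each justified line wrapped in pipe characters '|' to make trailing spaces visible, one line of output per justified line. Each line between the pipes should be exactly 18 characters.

Line 1: ['soft', 'high', 'read'] (min_width=14, slack=4)
Line 2: ['calendar', 'the'] (min_width=12, slack=6)
Line 3: ['violin', 'black'] (min_width=12, slack=6)
Line 4: ['purple', 'sand'] (min_width=11, slack=7)

Answer: |soft   high   read|
|calendar       the|
|violin       black|
|purple sand       |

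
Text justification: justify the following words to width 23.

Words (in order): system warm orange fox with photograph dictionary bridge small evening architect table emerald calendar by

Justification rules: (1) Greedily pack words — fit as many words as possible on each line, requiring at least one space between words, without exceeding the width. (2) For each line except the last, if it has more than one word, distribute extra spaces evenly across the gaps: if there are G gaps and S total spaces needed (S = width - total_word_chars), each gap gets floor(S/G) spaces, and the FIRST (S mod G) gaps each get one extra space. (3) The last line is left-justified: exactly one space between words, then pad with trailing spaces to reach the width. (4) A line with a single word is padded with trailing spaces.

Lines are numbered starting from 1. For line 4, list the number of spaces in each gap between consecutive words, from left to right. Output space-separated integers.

Line 1: ['system', 'warm', 'orange', 'fox'] (min_width=22, slack=1)
Line 2: ['with', 'photograph'] (min_width=15, slack=8)
Line 3: ['dictionary', 'bridge', 'small'] (min_width=23, slack=0)
Line 4: ['evening', 'architect', 'table'] (min_width=23, slack=0)
Line 5: ['emerald', 'calendar', 'by'] (min_width=19, slack=4)

Answer: 1 1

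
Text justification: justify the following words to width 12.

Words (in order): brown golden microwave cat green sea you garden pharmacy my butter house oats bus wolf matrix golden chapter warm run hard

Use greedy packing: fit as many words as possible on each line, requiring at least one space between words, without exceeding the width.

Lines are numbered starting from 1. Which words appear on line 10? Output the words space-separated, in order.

Answer: golden

Derivation:
Line 1: ['brown', 'golden'] (min_width=12, slack=0)
Line 2: ['microwave'] (min_width=9, slack=3)
Line 3: ['cat', 'green'] (min_width=9, slack=3)
Line 4: ['sea', 'you'] (min_width=7, slack=5)
Line 5: ['garden'] (min_width=6, slack=6)
Line 6: ['pharmacy', 'my'] (min_width=11, slack=1)
Line 7: ['butter', 'house'] (min_width=12, slack=0)
Line 8: ['oats', 'bus'] (min_width=8, slack=4)
Line 9: ['wolf', 'matrix'] (min_width=11, slack=1)
Line 10: ['golden'] (min_width=6, slack=6)
Line 11: ['chapter', 'warm'] (min_width=12, slack=0)
Line 12: ['run', 'hard'] (min_width=8, slack=4)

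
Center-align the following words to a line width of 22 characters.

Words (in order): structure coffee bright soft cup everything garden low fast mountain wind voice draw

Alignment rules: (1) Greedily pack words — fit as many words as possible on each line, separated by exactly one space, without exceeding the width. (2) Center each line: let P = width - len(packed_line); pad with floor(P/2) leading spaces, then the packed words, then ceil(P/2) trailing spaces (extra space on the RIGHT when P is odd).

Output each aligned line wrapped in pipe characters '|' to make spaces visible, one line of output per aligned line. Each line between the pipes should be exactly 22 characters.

Line 1: ['structure', 'coffee'] (min_width=16, slack=6)
Line 2: ['bright', 'soft', 'cup'] (min_width=15, slack=7)
Line 3: ['everything', 'garden', 'low'] (min_width=21, slack=1)
Line 4: ['fast', 'mountain', 'wind'] (min_width=18, slack=4)
Line 5: ['voice', 'draw'] (min_width=10, slack=12)

Answer: |   structure coffee   |
|   bright soft cup    |
|everything garden low |
|  fast mountain wind  |
|      voice draw      |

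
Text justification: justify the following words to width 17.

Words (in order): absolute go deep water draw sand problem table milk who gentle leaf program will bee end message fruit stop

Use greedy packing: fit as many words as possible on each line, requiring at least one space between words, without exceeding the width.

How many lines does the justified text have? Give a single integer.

Line 1: ['absolute', 'go', 'deep'] (min_width=16, slack=1)
Line 2: ['water', 'draw', 'sand'] (min_width=15, slack=2)
Line 3: ['problem', 'table'] (min_width=13, slack=4)
Line 4: ['milk', 'who', 'gentle'] (min_width=15, slack=2)
Line 5: ['leaf', 'program', 'will'] (min_width=17, slack=0)
Line 6: ['bee', 'end', 'message'] (min_width=15, slack=2)
Line 7: ['fruit', 'stop'] (min_width=10, slack=7)
Total lines: 7

Answer: 7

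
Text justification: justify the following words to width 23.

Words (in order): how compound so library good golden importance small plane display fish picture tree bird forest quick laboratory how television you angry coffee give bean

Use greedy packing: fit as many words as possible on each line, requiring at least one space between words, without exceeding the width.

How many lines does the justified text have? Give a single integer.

Line 1: ['how', 'compound', 'so', 'library'] (min_width=23, slack=0)
Line 2: ['good', 'golden', 'importance'] (min_width=22, slack=1)
Line 3: ['small', 'plane', 'display'] (min_width=19, slack=4)
Line 4: ['fish', 'picture', 'tree', 'bird'] (min_width=22, slack=1)
Line 5: ['forest', 'quick', 'laboratory'] (min_width=23, slack=0)
Line 6: ['how', 'television', 'you'] (min_width=18, slack=5)
Line 7: ['angry', 'coffee', 'give', 'bean'] (min_width=22, slack=1)
Total lines: 7

Answer: 7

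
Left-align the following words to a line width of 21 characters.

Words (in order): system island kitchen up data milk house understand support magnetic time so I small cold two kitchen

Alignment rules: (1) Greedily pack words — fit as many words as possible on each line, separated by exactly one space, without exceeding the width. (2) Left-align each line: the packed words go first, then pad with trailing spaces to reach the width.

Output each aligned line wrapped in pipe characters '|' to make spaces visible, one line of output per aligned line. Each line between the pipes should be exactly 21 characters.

Answer: |system island kitchen|
|up data milk house   |
|understand support   |
|magnetic time so I   |
|small cold two       |
|kitchen              |

Derivation:
Line 1: ['system', 'island', 'kitchen'] (min_width=21, slack=0)
Line 2: ['up', 'data', 'milk', 'house'] (min_width=18, slack=3)
Line 3: ['understand', 'support'] (min_width=18, slack=3)
Line 4: ['magnetic', 'time', 'so', 'I'] (min_width=18, slack=3)
Line 5: ['small', 'cold', 'two'] (min_width=14, slack=7)
Line 6: ['kitchen'] (min_width=7, slack=14)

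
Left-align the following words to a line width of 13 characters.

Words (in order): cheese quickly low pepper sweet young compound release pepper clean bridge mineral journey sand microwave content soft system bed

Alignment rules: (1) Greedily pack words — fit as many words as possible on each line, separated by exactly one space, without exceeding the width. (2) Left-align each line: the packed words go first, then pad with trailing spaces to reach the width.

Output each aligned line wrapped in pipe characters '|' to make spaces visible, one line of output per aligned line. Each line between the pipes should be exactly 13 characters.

Answer: |cheese       |
|quickly low  |
|pepper sweet |
|young        |
|compound     |
|release      |
|pepper clean |
|bridge       |
|mineral      |
|journey sand |
|microwave    |
|content soft |
|system bed   |

Derivation:
Line 1: ['cheese'] (min_width=6, slack=7)
Line 2: ['quickly', 'low'] (min_width=11, slack=2)
Line 3: ['pepper', 'sweet'] (min_width=12, slack=1)
Line 4: ['young'] (min_width=5, slack=8)
Line 5: ['compound'] (min_width=8, slack=5)
Line 6: ['release'] (min_width=7, slack=6)
Line 7: ['pepper', 'clean'] (min_width=12, slack=1)
Line 8: ['bridge'] (min_width=6, slack=7)
Line 9: ['mineral'] (min_width=7, slack=6)
Line 10: ['journey', 'sand'] (min_width=12, slack=1)
Line 11: ['microwave'] (min_width=9, slack=4)
Line 12: ['content', 'soft'] (min_width=12, slack=1)
Line 13: ['system', 'bed'] (min_width=10, slack=3)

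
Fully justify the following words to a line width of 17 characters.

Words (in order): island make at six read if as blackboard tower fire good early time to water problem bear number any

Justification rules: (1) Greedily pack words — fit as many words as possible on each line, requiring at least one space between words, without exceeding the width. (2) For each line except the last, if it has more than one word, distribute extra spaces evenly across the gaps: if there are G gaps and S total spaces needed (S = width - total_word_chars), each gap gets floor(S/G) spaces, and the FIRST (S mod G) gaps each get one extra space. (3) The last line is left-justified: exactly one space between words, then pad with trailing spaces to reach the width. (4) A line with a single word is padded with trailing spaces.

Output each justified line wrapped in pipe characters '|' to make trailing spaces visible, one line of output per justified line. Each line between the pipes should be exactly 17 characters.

Line 1: ['island', 'make', 'at'] (min_width=14, slack=3)
Line 2: ['six', 'read', 'if', 'as'] (min_width=14, slack=3)
Line 3: ['blackboard', 'tower'] (min_width=16, slack=1)
Line 4: ['fire', 'good', 'early'] (min_width=15, slack=2)
Line 5: ['time', 'to', 'water'] (min_width=13, slack=4)
Line 6: ['problem', 'bear'] (min_width=12, slack=5)
Line 7: ['number', 'any'] (min_width=10, slack=7)

Answer: |island   make  at|
|six  read  if  as|
|blackboard  tower|
|fire  good  early|
|time   to   water|
|problem      bear|
|number any       |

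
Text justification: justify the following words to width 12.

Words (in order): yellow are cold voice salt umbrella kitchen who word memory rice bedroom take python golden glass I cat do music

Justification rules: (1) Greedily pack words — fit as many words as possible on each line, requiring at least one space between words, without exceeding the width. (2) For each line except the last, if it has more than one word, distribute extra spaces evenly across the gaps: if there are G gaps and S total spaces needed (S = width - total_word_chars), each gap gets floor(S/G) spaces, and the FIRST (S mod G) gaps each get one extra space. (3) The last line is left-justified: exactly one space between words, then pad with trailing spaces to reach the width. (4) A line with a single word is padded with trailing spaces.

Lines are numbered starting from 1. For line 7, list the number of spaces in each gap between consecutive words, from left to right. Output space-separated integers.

Answer: 1

Derivation:
Line 1: ['yellow', 'are'] (min_width=10, slack=2)
Line 2: ['cold', 'voice'] (min_width=10, slack=2)
Line 3: ['salt'] (min_width=4, slack=8)
Line 4: ['umbrella'] (min_width=8, slack=4)
Line 5: ['kitchen', 'who'] (min_width=11, slack=1)
Line 6: ['word', 'memory'] (min_width=11, slack=1)
Line 7: ['rice', 'bedroom'] (min_width=12, slack=0)
Line 8: ['take', 'python'] (min_width=11, slack=1)
Line 9: ['golden', 'glass'] (min_width=12, slack=0)
Line 10: ['I', 'cat', 'do'] (min_width=8, slack=4)
Line 11: ['music'] (min_width=5, slack=7)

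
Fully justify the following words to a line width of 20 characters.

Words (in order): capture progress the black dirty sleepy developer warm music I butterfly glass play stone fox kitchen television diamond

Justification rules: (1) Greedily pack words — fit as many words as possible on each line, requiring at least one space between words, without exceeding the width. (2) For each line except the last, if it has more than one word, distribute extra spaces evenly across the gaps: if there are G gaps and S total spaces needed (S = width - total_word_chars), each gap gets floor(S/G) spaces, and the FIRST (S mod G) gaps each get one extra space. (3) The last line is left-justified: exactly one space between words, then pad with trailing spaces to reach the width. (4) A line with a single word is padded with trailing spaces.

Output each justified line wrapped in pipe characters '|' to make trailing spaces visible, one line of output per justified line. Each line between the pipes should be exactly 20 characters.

Line 1: ['capture', 'progress', 'the'] (min_width=20, slack=0)
Line 2: ['black', 'dirty', 'sleepy'] (min_width=18, slack=2)
Line 3: ['developer', 'warm', 'music'] (min_width=20, slack=0)
Line 4: ['I', 'butterfly', 'glass'] (min_width=17, slack=3)
Line 5: ['play', 'stone', 'fox'] (min_width=14, slack=6)
Line 6: ['kitchen', 'television'] (min_width=18, slack=2)
Line 7: ['diamond'] (min_width=7, slack=13)

Answer: |capture progress the|
|black  dirty  sleepy|
|developer warm music|
|I   butterfly  glass|
|play    stone    fox|
|kitchen   television|
|diamond             |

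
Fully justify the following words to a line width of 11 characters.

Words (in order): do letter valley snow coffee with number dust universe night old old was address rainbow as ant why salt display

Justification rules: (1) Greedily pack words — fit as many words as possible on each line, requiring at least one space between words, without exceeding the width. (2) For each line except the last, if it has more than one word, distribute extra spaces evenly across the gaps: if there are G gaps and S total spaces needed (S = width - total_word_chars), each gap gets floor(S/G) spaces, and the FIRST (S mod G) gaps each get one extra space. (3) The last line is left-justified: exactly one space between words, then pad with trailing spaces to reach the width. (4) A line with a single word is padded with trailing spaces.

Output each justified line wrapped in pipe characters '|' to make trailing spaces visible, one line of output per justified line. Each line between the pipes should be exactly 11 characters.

Answer: |do   letter|
|valley snow|
|coffee with|
|number dust|
|universe   |
|night   old|
|old     was|
|address    |
|rainbow  as|
|ant     why|
|salt       |
|display    |

Derivation:
Line 1: ['do', 'letter'] (min_width=9, slack=2)
Line 2: ['valley', 'snow'] (min_width=11, slack=0)
Line 3: ['coffee', 'with'] (min_width=11, slack=0)
Line 4: ['number', 'dust'] (min_width=11, slack=0)
Line 5: ['universe'] (min_width=8, slack=3)
Line 6: ['night', 'old'] (min_width=9, slack=2)
Line 7: ['old', 'was'] (min_width=7, slack=4)
Line 8: ['address'] (min_width=7, slack=4)
Line 9: ['rainbow', 'as'] (min_width=10, slack=1)
Line 10: ['ant', 'why'] (min_width=7, slack=4)
Line 11: ['salt'] (min_width=4, slack=7)
Line 12: ['display'] (min_width=7, slack=4)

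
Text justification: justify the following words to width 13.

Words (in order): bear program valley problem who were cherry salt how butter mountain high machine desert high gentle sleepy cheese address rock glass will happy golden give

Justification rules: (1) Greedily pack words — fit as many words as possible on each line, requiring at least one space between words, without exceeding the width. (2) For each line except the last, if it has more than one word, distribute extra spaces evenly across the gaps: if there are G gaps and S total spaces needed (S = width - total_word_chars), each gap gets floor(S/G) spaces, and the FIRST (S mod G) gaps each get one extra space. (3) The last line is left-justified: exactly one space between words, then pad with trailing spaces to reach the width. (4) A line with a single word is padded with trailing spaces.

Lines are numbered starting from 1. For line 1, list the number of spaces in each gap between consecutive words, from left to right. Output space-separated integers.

Answer: 2

Derivation:
Line 1: ['bear', 'program'] (min_width=12, slack=1)
Line 2: ['valley'] (min_width=6, slack=7)
Line 3: ['problem', 'who'] (min_width=11, slack=2)
Line 4: ['were', 'cherry'] (min_width=11, slack=2)
Line 5: ['salt', 'how'] (min_width=8, slack=5)
Line 6: ['butter'] (min_width=6, slack=7)
Line 7: ['mountain', 'high'] (min_width=13, slack=0)
Line 8: ['machine'] (min_width=7, slack=6)
Line 9: ['desert', 'high'] (min_width=11, slack=2)
Line 10: ['gentle', 'sleepy'] (min_width=13, slack=0)
Line 11: ['cheese'] (min_width=6, slack=7)
Line 12: ['address', 'rock'] (min_width=12, slack=1)
Line 13: ['glass', 'will'] (min_width=10, slack=3)
Line 14: ['happy', 'golden'] (min_width=12, slack=1)
Line 15: ['give'] (min_width=4, slack=9)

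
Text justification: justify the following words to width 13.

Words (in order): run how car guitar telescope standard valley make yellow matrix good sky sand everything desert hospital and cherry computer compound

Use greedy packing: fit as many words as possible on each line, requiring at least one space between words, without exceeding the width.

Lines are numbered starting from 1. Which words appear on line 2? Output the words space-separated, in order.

Line 1: ['run', 'how', 'car'] (min_width=11, slack=2)
Line 2: ['guitar'] (min_width=6, slack=7)
Line 3: ['telescope'] (min_width=9, slack=4)
Line 4: ['standard'] (min_width=8, slack=5)
Line 5: ['valley', 'make'] (min_width=11, slack=2)
Line 6: ['yellow', 'matrix'] (min_width=13, slack=0)
Line 7: ['good', 'sky', 'sand'] (min_width=13, slack=0)
Line 8: ['everything'] (min_width=10, slack=3)
Line 9: ['desert'] (min_width=6, slack=7)
Line 10: ['hospital', 'and'] (min_width=12, slack=1)
Line 11: ['cherry'] (min_width=6, slack=7)
Line 12: ['computer'] (min_width=8, slack=5)
Line 13: ['compound'] (min_width=8, slack=5)

Answer: guitar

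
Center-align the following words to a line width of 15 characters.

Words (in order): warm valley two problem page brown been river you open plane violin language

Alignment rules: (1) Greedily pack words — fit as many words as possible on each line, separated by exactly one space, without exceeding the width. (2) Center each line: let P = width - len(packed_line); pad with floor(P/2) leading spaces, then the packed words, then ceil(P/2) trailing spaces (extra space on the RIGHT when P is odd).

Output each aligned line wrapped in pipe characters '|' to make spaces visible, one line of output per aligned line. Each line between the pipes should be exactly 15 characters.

Line 1: ['warm', 'valley', 'two'] (min_width=15, slack=0)
Line 2: ['problem', 'page'] (min_width=12, slack=3)
Line 3: ['brown', 'been'] (min_width=10, slack=5)
Line 4: ['river', 'you', 'open'] (min_width=14, slack=1)
Line 5: ['plane', 'violin'] (min_width=12, slack=3)
Line 6: ['language'] (min_width=8, slack=7)

Answer: |warm valley two|
| problem page  |
|  brown been   |
|river you open |
| plane violin  |
|   language    |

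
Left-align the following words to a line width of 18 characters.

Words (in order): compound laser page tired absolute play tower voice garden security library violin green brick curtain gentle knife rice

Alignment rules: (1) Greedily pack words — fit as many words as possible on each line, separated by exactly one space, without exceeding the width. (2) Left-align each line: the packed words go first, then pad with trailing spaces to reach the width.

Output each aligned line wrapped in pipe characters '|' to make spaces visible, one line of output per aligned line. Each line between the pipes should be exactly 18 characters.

Line 1: ['compound', 'laser'] (min_width=14, slack=4)
Line 2: ['page', 'tired'] (min_width=10, slack=8)
Line 3: ['absolute', 'play'] (min_width=13, slack=5)
Line 4: ['tower', 'voice', 'garden'] (min_width=18, slack=0)
Line 5: ['security', 'library'] (min_width=16, slack=2)
Line 6: ['violin', 'green', 'brick'] (min_width=18, slack=0)
Line 7: ['curtain', 'gentle'] (min_width=14, slack=4)
Line 8: ['knife', 'rice'] (min_width=10, slack=8)

Answer: |compound laser    |
|page tired        |
|absolute play     |
|tower voice garden|
|security library  |
|violin green brick|
|curtain gentle    |
|knife rice        |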